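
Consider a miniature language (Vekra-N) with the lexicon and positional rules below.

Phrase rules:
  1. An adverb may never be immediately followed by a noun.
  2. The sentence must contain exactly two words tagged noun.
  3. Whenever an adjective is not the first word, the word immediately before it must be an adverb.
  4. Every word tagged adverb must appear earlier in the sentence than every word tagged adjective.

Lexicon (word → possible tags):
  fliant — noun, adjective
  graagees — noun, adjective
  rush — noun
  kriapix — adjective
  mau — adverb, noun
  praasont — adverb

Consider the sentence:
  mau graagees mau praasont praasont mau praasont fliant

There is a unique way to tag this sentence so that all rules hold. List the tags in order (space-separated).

Candidates per position — 1:mau {adverb,noun}; 2:graagees {noun,adjective}; 3:mau {adverb,noun}; 4:praasont {adverb}; 5:praasont {adverb}; 6:mau {adverb,noun}; 7:praasont {adverb}; 8:fliant {noun,adjective}.
Position 2: tagging it adjective would leave rule 4 unsatisfiable, so it must be noun.
Position 6: tagging it noun would leave rule 1 unsatisfiable, so it must be adverb.
Position 8: tagging it noun would leave rule 1 unsatisfiable, so it must be adjective.
Position 1: tagging it adverb would leave rule 1 unsatisfiable, so it must be noun.
Position 3: tagging it noun would leave rule 2 unsatisfiable, so it must be adverb.
So the tagging must be: noun noun adverb adverb adverb adverb adverb adjective.
Rule-by-rule: rule 1 satisfied; rule 2 satisfied; rule 3 satisfied; rule 4 satisfied.

noun noun adverb adverb adverb adverb adverb adjective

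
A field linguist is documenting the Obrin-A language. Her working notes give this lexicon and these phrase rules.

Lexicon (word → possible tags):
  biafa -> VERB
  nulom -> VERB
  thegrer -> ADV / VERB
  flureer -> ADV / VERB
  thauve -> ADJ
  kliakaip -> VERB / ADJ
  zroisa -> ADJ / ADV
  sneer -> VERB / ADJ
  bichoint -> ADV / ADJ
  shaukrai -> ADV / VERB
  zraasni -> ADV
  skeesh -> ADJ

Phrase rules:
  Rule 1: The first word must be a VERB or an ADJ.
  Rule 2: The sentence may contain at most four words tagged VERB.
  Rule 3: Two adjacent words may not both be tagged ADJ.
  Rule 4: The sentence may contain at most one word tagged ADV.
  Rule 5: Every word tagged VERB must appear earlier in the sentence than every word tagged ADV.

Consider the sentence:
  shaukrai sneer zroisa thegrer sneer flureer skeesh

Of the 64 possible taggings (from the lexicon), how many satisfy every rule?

Candidates per position — 1:shaukrai {ADV,VERB}; 2:sneer {VERB,ADJ}; 3:zroisa {ADJ,ADV}; 4:thegrer {ADV,VERB}; 5:sneer {VERB,ADJ}; 6:flureer {ADV,VERB}; 7:skeesh {ADJ}.
There are 64 candidate sequences in total.
The sequences that satisfy every rule: VERB VERB ADJ VERB VERB ADV ADJ; VERB VERB ADJ VERB ADJ ADV ADJ; VERB VERB ADJ VERB ADJ VERB ADJ.
Count = 3.

3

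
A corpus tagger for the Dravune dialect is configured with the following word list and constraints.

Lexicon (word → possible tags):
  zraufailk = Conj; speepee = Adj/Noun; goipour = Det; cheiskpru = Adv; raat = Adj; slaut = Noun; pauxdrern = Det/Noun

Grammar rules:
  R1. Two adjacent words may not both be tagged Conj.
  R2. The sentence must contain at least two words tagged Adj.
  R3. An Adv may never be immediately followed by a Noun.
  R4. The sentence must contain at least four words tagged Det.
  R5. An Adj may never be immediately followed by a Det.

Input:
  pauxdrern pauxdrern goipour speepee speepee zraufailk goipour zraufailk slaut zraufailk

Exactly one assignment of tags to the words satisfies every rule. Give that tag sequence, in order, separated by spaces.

Candidates per position — 1:pauxdrern {Det,Noun}; 2:pauxdrern {Det,Noun}; 3:goipour {Det}; 4:speepee {Adj,Noun}; 5:speepee {Adj,Noun}; 6:zraufailk {Conj}; 7:goipour {Det}; 8:zraufailk {Conj}; 9:slaut {Noun}; 10:zraufailk {Conj}.
If word 1 were Noun, no tagging could satisfy rule 4; so word 1 is Det.
If word 2 were Noun, no tagging could satisfy rule 4; so word 2 is Det.
If word 4 were Noun, no tagging could satisfy rule 2; so word 4 is Adj.
If word 5 were Noun, no tagging could satisfy rule 2; so word 5 is Adj.
So the tagging must be: Det Det Det Adj Adj Conj Det Conj Noun Conj.
Rule-by-rule: rule 1 satisfied; rule 2 satisfied; rule 3 satisfied; rule 4 satisfied; rule 5 satisfied.

Det Det Det Adj Adj Conj Det Conj Noun Conj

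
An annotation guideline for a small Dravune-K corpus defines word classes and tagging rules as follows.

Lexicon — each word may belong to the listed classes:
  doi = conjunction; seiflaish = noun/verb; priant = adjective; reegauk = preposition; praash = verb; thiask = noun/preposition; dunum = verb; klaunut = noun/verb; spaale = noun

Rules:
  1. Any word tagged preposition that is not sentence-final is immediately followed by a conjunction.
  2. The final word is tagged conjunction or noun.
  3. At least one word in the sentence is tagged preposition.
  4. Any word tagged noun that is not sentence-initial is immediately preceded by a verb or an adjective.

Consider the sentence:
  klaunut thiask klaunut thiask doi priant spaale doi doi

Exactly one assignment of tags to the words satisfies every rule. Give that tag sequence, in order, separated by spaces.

Candidates per position — 1:klaunut {noun,verb}; 2:thiask {noun,preposition}; 3:klaunut {noun,verb}; 4:thiask {noun,preposition}; 5:doi {conjunction}; 6:priant {adjective}; 7:spaale {noun}; 8:doi {conjunction}; 9:doi {conjunction}.
Word 2 cannot be preposition — rule 1 would then fail for every completion. It is noun.
Word 3 cannot be noun — rule 4 would then fail for every completion. It is verb.
Word 4 cannot be noun — rule 3 would then fail for every completion. It is preposition.
Word 1 cannot be noun — rule 4 would then fail for every completion. It is verb.
So the tagging must be: verb noun verb preposition conjunction adjective noun conjunction conjunction.
Verifying each rule — rule 1 ok; rule 2 ok; rule 3 ok; rule 4 ok.

verb noun verb preposition conjunction adjective noun conjunction conjunction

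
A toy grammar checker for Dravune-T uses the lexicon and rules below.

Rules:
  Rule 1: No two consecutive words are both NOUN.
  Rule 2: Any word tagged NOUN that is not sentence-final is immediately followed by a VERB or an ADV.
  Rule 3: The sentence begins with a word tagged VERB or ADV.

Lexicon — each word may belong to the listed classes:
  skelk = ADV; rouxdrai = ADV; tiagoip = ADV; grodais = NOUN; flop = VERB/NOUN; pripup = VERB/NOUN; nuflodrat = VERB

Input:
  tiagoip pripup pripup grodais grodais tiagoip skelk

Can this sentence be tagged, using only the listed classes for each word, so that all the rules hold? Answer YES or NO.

NO

Candidates per position — 1:tiagoip {ADV}; 2:pripup {VERB,NOUN}; 3:pripup {VERB,NOUN}; 4:grodais {NOUN}; 5:grodais {NOUN}; 6:tiagoip {ADV}; 7:skelk {ADV}.
Rule 1 cannot be satisfied by any choice of tags from the lexicon.
So there is no consistent tagging.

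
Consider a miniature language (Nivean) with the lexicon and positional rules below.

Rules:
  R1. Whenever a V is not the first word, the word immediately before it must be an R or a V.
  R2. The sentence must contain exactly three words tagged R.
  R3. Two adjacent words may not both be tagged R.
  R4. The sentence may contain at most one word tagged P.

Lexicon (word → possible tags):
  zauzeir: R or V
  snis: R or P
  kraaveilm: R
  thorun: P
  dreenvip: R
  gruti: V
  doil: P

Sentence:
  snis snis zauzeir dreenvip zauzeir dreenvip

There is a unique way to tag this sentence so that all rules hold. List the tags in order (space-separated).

Candidates per position — 1:snis {R,P}; 2:snis {R,P}; 3:zauzeir {R,V}; 4:dreenvip {R}; 5:zauzeir {R,V}; 6:dreenvip {R}.
If word 3 were R, no tagging could satisfy rule 3; so word 3 is V.
If word 5 were R, no tagging could satisfy rule 3; so word 5 is V.
If word 2 were P, no tagging could satisfy rule 1; so word 2 is R.
If word 1 were R, no tagging could satisfy rule 2; so word 1 is P.
That leaves exactly one tagging: P R V R V R.
Check: rule 1 holds; rule 2 holds; rule 3 holds; rule 4 holds.

P R V R V R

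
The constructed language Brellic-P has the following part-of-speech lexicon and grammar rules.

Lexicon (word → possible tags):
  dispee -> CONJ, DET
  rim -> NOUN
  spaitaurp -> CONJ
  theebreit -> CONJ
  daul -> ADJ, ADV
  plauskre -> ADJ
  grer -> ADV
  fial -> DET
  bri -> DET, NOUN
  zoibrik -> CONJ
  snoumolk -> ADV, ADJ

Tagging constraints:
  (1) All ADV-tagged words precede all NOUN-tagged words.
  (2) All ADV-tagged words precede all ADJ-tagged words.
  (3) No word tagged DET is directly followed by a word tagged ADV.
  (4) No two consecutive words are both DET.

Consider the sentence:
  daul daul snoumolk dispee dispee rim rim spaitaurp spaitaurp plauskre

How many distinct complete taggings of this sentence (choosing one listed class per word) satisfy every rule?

12

Candidates per position — 1:daul {ADJ,ADV}; 2:daul {ADJ,ADV}; 3:snoumolk {ADV,ADJ}; 4:dispee {CONJ,DET}; 5:dispee {CONJ,DET}; 6:rim {NOUN}; 7:rim {NOUN}; 8:spaitaurp {CONJ}; 9:spaitaurp {CONJ}; 10:plauskre {ADJ}.
There are 32 candidate sequences in total.
Checking each against the rules leaves 12 sequences.
Count = 12.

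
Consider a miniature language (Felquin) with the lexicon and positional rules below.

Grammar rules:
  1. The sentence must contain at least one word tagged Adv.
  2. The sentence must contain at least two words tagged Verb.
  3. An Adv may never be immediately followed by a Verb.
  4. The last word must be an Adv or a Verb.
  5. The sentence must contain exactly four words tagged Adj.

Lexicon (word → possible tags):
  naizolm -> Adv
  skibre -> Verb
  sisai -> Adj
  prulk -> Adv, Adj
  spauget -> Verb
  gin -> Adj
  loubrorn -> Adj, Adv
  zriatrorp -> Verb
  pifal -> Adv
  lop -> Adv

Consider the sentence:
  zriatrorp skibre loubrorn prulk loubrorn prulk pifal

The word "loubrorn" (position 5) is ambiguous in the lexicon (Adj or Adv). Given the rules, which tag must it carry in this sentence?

Adj

Candidates per position — 1:zriatrorp {Verb}; 2:skibre {Verb}; 3:loubrorn {Adj,Adv}; 4:prulk {Adv,Adj}; 5:loubrorn {Adj,Adv}; 6:prulk {Adv,Adj}; 7:pifal {Adv}.
Position 3: tagging it Adv would leave rule 5 unsatisfiable, so it must be Adj.
Position 4: tagging it Adv would leave rule 5 unsatisfiable, so it must be Adj.
Position 5: tagging it Adv would leave rule 5 unsatisfiable, so it must be Adj.
Position 6: tagging it Adv would leave rule 5 unsatisfiable, so it must be Adj.
That leaves exactly one tagging: Verb Verb Adj Adj Adj Adj Adv.
Checking: rule 1 ✓; rule 2 ✓; rule 3 ✓; rule 4 ✓; rule 5 ✓.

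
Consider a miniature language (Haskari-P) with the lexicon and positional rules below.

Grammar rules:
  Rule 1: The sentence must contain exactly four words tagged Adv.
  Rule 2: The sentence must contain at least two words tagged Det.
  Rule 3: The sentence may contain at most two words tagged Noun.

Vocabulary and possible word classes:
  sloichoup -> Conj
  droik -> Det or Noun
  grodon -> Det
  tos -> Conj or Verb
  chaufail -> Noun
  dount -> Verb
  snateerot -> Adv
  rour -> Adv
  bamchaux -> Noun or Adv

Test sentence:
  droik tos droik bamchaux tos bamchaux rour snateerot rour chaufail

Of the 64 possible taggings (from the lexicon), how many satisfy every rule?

Candidates per position — 1:droik {Det,Noun}; 2:tos {Conj,Verb}; 3:droik {Det,Noun}; 4:bamchaux {Noun,Adv}; 5:tos {Conj,Verb}; 6:bamchaux {Noun,Adv}; 7:rour {Adv}; 8:snateerot {Adv}; 9:rour {Adv}; 10:chaufail {Noun}.
There are 64 candidate sequences in total.
Checking each against the rules leaves 8 sequences.
Count = 8.

8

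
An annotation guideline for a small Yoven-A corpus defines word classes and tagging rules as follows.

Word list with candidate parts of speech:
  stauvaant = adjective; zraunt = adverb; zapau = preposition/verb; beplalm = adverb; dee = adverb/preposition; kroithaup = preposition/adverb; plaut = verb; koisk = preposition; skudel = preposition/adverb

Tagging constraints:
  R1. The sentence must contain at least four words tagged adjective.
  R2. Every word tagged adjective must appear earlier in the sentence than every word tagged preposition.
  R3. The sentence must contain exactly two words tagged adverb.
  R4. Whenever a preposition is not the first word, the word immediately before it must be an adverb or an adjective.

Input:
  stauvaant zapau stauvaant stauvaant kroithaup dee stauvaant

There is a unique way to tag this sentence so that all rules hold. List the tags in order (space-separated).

Candidates per position — 1:stauvaant {adjective}; 2:zapau {preposition,verb}; 3:stauvaant {adjective}; 4:stauvaant {adjective}; 5:kroithaup {preposition,adverb}; 6:dee {adverb,preposition}; 7:stauvaant {adjective}.
If word 2 were preposition, no tagging could satisfy rule 2; so word 2 is verb.
If word 5 were preposition, no tagging could satisfy rule 2; so word 5 is adverb.
If word 6 were preposition, no tagging could satisfy rule 2; so word 6 is adverb.
The unique satisfying tagging is: adjective verb adjective adjective adverb adverb adjective.
Checking: rule 1 satisfied; rule 2 satisfied; rule 3 satisfied; rule 4 satisfied.

adjective verb adjective adjective adverb adverb adjective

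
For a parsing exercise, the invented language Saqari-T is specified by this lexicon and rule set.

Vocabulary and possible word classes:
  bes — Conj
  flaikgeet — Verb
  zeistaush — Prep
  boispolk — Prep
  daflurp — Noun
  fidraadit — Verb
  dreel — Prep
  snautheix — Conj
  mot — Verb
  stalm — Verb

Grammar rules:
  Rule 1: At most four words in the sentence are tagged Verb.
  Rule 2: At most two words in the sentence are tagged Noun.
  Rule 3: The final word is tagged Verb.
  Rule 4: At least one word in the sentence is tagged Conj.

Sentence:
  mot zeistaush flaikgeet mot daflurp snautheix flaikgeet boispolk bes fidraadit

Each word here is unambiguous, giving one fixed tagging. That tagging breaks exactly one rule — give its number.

1

Fixed tagging: Verb Prep Verb Verb Noun Conj Verb Prep Conj Verb.
Rule check: R1 fail, R2 pass, R3 pass, R4 pass.
Only rule 1 fails.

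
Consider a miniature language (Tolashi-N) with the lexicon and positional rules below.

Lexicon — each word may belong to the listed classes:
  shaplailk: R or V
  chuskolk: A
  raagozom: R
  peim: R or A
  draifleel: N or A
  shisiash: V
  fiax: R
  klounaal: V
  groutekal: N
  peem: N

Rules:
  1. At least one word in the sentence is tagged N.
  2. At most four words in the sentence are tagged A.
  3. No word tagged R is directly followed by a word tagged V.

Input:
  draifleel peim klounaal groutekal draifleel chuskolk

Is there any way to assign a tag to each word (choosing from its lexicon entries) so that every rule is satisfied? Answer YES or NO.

Candidates per position — 1:draifleel {N,A}; 2:peim {R,A}; 3:klounaal {V}; 4:groutekal {N}; 5:draifleel {N,A}; 6:chuskolk {A}.
One satisfying assignment: A A V N A A.
Verifying each rule — rule 1 satisfied; rule 2 satisfied; rule 3 satisfied.

YES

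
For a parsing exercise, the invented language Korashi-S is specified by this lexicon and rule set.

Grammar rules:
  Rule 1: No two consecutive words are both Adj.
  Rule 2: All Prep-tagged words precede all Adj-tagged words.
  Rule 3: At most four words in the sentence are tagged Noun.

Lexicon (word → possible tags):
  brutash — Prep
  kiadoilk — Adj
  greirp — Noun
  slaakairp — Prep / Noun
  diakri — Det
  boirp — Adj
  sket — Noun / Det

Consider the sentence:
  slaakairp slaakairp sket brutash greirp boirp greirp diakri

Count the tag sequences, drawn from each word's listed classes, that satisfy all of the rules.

Candidates per position — 1:slaakairp {Prep,Noun}; 2:slaakairp {Prep,Noun}; 3:sket {Noun,Det}; 4:brutash {Prep}; 5:greirp {Noun}; 6:boirp {Adj}; 7:greirp {Noun}; 8:diakri {Det}.
There are 8 candidate sequences in total.
Checking each against the rules leaves 7 sequences.
Count = 7.

7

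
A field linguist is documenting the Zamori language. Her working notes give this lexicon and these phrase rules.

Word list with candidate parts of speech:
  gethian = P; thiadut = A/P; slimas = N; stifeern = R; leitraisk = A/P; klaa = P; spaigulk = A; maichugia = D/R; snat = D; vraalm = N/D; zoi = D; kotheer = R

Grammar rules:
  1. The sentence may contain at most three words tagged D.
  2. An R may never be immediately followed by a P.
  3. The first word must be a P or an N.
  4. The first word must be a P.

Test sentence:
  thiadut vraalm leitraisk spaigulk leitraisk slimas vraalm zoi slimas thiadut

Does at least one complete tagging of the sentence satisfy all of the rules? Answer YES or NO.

YES

Candidates per position — 1:thiadut {A,P}; 2:vraalm {N,D}; 3:leitraisk {A,P}; 4:spaigulk {A}; 5:leitraisk {A,P}; 6:slimas {N}; 7:vraalm {N,D}; 8:zoi {D}; 9:slimas {N}; 10:thiadut {A,P}.
One satisfying assignment: P D A A P N N D N P.
Checking: rule 1 holds; rule 2 holds; rule 3 holds; rule 4 holds.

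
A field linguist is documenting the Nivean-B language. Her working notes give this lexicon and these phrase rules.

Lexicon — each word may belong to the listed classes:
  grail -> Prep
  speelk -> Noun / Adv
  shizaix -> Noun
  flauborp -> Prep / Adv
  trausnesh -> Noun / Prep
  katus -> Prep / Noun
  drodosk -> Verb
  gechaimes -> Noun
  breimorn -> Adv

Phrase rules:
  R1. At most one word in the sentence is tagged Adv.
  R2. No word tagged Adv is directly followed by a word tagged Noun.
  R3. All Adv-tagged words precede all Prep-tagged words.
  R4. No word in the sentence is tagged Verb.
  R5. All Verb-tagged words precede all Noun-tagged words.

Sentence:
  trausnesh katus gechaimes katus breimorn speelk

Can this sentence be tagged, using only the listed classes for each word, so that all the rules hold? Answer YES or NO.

NO

Candidates per position — 1:trausnesh {Noun,Prep}; 2:katus {Prep,Noun}; 3:gechaimes {Noun}; 4:katus {Prep,Noun}; 5:breimorn {Adv}; 6:speelk {Noun,Adv}.
Every candidate sequence violates at least one rule; no consistent tagging exists.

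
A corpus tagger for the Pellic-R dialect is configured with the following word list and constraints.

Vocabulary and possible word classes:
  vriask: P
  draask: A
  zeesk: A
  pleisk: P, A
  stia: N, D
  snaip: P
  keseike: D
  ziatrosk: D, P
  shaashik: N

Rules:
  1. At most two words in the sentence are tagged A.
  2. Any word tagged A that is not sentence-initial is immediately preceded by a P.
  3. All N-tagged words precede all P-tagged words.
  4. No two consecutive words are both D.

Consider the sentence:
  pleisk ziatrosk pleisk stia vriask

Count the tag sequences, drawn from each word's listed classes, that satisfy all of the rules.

Candidates per position — 1:pleisk {P,A}; 2:ziatrosk {D,P}; 3:pleisk {P,A}; 4:stia {N,D}; 5:vriask {P}.
There are 16 candidate sequences in total.
Checking each against the rules leaves 6 sequences.
Count = 6.

6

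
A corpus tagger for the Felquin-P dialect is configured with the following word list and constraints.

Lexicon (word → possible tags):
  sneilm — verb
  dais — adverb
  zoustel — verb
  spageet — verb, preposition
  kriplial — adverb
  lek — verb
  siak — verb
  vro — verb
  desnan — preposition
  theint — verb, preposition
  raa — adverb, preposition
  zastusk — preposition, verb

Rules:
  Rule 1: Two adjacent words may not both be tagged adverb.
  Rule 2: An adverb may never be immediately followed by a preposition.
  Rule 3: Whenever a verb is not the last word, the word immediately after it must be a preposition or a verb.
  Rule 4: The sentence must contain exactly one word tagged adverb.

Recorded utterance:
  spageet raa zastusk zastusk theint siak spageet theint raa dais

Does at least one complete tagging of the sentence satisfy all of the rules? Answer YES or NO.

YES

Candidates per position — 1:spageet {verb,preposition}; 2:raa {adverb,preposition}; 3:zastusk {preposition,verb}; 4:zastusk {preposition,verb}; 5:theint {verb,preposition}; 6:siak {verb}; 7:spageet {verb,preposition}; 8:theint {verb,preposition}; 9:raa {adverb,preposition}; 10:dais {adverb}.
One satisfying assignment: verb preposition verb preposition verb verb preposition verb preposition adverb.
Check: rule 1 ✓; rule 2 ✓; rule 3 ✓; rule 4 ✓.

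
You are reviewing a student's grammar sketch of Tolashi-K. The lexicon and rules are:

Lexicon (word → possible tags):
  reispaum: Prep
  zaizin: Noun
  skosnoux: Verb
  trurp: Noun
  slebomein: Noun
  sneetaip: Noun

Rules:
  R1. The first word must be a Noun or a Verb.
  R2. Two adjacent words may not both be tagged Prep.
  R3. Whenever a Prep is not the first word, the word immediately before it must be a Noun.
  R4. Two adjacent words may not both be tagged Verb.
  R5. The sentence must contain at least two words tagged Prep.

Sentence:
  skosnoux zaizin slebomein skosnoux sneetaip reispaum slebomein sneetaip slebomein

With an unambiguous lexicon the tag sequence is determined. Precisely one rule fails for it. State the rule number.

5

Fixed tagging: Verb Noun Noun Verb Noun Prep Noun Noun Noun.
Applying the rules: R1 pass, R2 pass, R3 pass, R4 pass, R5 fail.
Only rule 5 fails.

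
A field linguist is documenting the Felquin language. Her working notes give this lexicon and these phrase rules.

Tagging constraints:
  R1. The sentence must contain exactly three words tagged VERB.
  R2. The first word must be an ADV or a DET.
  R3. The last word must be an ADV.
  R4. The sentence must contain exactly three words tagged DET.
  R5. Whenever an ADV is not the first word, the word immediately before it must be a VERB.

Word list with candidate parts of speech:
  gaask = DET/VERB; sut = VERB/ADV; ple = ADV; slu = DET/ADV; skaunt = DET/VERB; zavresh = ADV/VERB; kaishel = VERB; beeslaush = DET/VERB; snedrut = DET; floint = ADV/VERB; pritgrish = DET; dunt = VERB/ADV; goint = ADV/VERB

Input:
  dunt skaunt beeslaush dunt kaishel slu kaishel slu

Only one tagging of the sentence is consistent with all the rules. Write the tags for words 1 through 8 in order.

Candidates per position — 1:dunt {VERB,ADV}; 2:skaunt {DET,VERB}; 3:beeslaush {DET,VERB}; 4:dunt {VERB,ADV}; 5:kaishel {VERB}; 6:slu {DET,ADV}; 7:kaishel {VERB}; 8:slu {DET,ADV}.
Word 1 cannot be VERB — rule 2 would then fail for every completion. It is ADV.
Word 8 cannot be DET — rule 3 would then fail for every completion. It is ADV.
Word 2 cannot be VERB — rule 4 would then fail for every completion. It is DET.
Word 3 cannot be VERB — rule 4 would then fail for every completion. It is DET.
Word 4 cannot be ADV — rule 1 would then fail for every completion. It is VERB.
Word 6 cannot be ADV — rule 4 would then fail for every completion. It is DET.
The only consistent sequence is: ADV DET DET VERB VERB DET VERB ADV.
Checking: rule 1 ok; rule 2 ok; rule 3 ok; rule 4 ok; rule 5 ok.

ADV DET DET VERB VERB DET VERB ADV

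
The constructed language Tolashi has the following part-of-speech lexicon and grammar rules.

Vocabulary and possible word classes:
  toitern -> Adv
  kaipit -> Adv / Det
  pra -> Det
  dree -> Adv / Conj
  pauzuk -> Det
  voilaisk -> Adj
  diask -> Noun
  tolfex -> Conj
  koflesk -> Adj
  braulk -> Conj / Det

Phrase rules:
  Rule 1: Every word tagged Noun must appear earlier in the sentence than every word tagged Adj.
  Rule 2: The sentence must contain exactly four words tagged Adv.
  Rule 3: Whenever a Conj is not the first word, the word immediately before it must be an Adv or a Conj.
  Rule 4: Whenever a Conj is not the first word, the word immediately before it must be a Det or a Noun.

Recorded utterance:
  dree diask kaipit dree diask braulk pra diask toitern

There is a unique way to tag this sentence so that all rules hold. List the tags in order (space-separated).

Candidates per position — 1:dree {Adv,Conj}; 2:diask {Noun}; 3:kaipit {Adv,Det}; 4:dree {Adv,Conj}; 5:diask {Noun}; 6:braulk {Conj,Det}; 7:pra {Det}; 8:diask {Noun}; 9:toitern {Adv}.
If word 1 were Conj, no tagging could satisfy rule 2; so word 1 is Adv.
If word 3 were Det, no tagging could satisfy rule 2; so word 3 is Adv.
If word 4 were Conj, no tagging could satisfy rule 2; so word 4 is Adv.
If word 6 were Conj, no tagging could satisfy rule 3; so word 6 is Det.
That leaves exactly one tagging: Adv Noun Adv Adv Noun Det Det Noun Adv.
Verifying each rule — rule 1 ok; rule 2 ok; rule 3 ok; rule 4 ok.

Adv Noun Adv Adv Noun Det Det Noun Adv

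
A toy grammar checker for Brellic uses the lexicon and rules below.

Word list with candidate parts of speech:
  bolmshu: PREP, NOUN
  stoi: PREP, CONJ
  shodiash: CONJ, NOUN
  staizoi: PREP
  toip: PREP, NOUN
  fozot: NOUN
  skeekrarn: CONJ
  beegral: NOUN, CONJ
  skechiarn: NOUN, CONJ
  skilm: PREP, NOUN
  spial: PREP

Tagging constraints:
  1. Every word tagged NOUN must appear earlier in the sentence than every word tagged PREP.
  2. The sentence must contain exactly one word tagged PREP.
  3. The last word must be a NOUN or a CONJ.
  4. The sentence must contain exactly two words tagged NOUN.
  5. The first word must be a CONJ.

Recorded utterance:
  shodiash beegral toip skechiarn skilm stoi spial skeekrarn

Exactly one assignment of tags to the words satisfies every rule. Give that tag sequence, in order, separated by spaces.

Candidates per position — 1:shodiash {CONJ,NOUN}; 2:beegral {NOUN,CONJ}; 3:toip {PREP,NOUN}; 4:skechiarn {NOUN,CONJ}; 5:skilm {PREP,NOUN}; 6:stoi {PREP,CONJ}; 7:spial {PREP}; 8:skeekrarn {CONJ}.
At position 1, choosing NOUN makes rule 5 impossible to satisfy; hence CONJ.
At position 3, choosing PREP makes rule 2 impossible to satisfy; hence NOUN.
At position 5, choosing PREP makes rule 2 impossible to satisfy; hence NOUN.
At position 6, choosing PREP makes rule 2 impossible to satisfy; hence CONJ.
At position 2, choosing NOUN makes rule 4 impossible to satisfy; hence CONJ.
At position 4, choosing NOUN makes rule 4 impossible to satisfy; hence CONJ.
That leaves exactly one tagging: CONJ CONJ NOUN CONJ NOUN CONJ PREP CONJ.
Rule-by-rule: rule 1 satisfied; rule 2 satisfied; rule 3 satisfied; rule 4 satisfied; rule 5 satisfied.

CONJ CONJ NOUN CONJ NOUN CONJ PREP CONJ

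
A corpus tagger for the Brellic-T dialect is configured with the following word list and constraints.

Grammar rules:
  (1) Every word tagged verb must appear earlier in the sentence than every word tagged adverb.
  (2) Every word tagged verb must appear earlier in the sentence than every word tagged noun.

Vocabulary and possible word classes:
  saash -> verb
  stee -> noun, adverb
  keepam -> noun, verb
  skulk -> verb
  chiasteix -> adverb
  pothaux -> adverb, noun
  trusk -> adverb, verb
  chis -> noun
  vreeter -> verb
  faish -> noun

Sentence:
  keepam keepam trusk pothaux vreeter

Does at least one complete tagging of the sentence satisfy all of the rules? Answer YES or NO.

Candidates per position — 1:keepam {noun,verb}; 2:keepam {noun,verb}; 3:trusk {adverb,verb}; 4:pothaux {adverb,noun}; 5:vreeter {verb}.
Every candidate sequence violates at least one rule; no consistent tagging exists.

NO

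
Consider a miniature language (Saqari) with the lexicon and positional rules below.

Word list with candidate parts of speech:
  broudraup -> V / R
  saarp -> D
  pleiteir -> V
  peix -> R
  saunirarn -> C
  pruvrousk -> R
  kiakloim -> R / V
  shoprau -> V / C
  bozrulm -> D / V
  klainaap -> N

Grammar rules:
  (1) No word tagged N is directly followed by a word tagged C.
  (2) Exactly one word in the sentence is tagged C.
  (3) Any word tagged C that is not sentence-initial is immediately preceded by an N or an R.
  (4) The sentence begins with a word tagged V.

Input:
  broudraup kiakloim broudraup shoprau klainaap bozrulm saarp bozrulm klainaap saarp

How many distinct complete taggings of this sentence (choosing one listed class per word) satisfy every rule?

Candidates per position — 1:broudraup {V,R}; 2:kiakloim {R,V}; 3:broudraup {V,R}; 4:shoprau {V,C}; 5:klainaap {N}; 6:bozrulm {D,V}; 7:saarp {D}; 8:bozrulm {D,V}; 9:klainaap {N}; 10:saarp {D}.
There are 64 candidate sequences in total.
Checking each against the rules leaves 8 sequences.
Count = 8.

8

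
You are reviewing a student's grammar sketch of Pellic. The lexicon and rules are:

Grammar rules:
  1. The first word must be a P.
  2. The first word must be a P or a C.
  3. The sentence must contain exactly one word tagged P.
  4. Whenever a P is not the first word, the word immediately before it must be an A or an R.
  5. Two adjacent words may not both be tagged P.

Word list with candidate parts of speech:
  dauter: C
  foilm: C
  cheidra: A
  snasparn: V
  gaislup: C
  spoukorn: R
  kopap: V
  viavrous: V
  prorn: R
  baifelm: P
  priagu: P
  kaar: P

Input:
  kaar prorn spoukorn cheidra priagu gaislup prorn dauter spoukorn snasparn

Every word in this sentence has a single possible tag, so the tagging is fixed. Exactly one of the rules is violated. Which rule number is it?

Fixed tagging: P R R A P C R C R V.
Applying the rules: R1 ✓, R2 ✓, R3 ✗, R4 ✓, R5 ✓.
Only rule 3 fails.

3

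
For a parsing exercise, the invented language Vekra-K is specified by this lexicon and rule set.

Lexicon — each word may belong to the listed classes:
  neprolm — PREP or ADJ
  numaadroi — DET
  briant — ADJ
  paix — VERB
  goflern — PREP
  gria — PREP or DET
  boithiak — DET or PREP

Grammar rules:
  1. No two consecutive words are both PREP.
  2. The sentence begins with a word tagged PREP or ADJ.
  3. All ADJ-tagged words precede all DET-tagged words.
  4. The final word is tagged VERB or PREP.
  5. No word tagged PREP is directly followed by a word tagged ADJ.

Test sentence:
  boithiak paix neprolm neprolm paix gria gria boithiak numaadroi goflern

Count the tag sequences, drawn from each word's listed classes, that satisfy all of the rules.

Candidates per position — 1:boithiak {DET,PREP}; 2:paix {VERB}; 3:neprolm {PREP,ADJ}; 4:neprolm {PREP,ADJ}; 5:paix {VERB}; 6:gria {PREP,DET}; 7:gria {PREP,DET}; 8:boithiak {DET,PREP}; 9:numaadroi {DET}; 10:goflern {PREP}.
There are 64 candidate sequences in total.
Checking each against the rules leaves 10 sequences.
Count = 10.

10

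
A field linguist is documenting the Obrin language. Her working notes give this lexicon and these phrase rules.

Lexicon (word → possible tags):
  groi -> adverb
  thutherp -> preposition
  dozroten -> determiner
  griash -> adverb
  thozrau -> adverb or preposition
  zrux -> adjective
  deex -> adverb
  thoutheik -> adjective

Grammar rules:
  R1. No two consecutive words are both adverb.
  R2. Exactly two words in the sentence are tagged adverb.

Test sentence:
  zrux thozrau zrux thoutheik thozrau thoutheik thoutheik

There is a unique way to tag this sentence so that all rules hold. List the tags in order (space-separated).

adjective adverb adjective adjective adverb adjective adjective

Candidates per position — 1:zrux {adjective}; 2:thozrau {adverb,preposition}; 3:zrux {adjective}; 4:thoutheik {adjective}; 5:thozrau {adverb,preposition}; 6:thoutheik {adjective}; 7:thoutheik {adjective}.
Position 2: tagging it preposition would leave rule 2 unsatisfiable, so it must be adverb.
Position 5: tagging it preposition would leave rule 2 unsatisfiable, so it must be adverb.
The unique satisfying tagging is: adjective adverb adjective adjective adverb adjective adjective.
Checking: rule 1 satisfied; rule 2 satisfied.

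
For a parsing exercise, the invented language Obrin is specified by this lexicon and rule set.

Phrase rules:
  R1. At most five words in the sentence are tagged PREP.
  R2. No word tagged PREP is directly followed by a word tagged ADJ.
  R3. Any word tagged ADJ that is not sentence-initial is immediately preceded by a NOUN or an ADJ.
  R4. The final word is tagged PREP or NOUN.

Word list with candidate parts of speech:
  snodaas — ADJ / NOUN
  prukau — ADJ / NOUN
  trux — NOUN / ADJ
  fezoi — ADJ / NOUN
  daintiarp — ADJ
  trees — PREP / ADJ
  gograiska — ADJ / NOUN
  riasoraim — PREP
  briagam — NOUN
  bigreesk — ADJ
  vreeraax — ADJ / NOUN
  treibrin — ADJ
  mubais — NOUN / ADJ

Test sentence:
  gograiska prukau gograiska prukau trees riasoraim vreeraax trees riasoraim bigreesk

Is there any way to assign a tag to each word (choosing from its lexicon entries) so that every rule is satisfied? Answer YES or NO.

NO

Candidates per position — 1:gograiska {ADJ,NOUN}; 2:prukau {ADJ,NOUN}; 3:gograiska {ADJ,NOUN}; 4:prukau {ADJ,NOUN}; 5:trees {PREP,ADJ}; 6:riasoraim {PREP}; 7:vreeraax {ADJ,NOUN}; 8:trees {PREP,ADJ}; 9:riasoraim {PREP}; 10:bigreesk {ADJ}.
Rule 2 cannot be satisfied by any choice of tags from the lexicon.
So there is no consistent tagging.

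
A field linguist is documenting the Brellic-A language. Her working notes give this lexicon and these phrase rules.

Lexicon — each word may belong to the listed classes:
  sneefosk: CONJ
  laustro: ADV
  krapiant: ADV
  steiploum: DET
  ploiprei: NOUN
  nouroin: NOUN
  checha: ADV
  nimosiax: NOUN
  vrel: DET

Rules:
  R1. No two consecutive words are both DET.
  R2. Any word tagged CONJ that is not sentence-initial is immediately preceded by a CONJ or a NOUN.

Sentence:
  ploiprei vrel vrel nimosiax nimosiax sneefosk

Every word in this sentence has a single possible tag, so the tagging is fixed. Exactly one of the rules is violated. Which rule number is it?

1

Fixed tagging: NOUN DET DET NOUN NOUN CONJ.
Rule check: R1 violated, R2 holds.
Only rule 1 fails.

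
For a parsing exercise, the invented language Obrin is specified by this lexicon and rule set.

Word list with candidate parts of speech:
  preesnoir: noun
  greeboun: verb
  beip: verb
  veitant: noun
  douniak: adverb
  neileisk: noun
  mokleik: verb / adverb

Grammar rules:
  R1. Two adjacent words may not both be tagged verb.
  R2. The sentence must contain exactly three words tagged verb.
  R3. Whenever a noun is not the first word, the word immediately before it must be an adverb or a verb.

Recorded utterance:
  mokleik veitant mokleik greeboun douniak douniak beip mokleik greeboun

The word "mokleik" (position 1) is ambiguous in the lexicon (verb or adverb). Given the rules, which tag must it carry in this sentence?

adverb

Candidates per position — 1:mokleik {verb,adverb}; 2:veitant {noun}; 3:mokleik {verb,adverb}; 4:greeboun {verb}; 5:douniak {adverb}; 6:douniak {adverb}; 7:beip {verb}; 8:mokleik {verb,adverb}; 9:greeboun {verb}.
Position 1: verb is ruled out by rule 2; that leaves adverb.
Position 3: verb is ruled out by rule 1; that leaves adverb.
Position 8: verb is ruled out by rule 1; that leaves adverb.
The only consistent sequence is: adverb noun adverb verb adverb adverb verb adverb verb.
Check: rule 1 satisfied; rule 2 satisfied; rule 3 satisfied.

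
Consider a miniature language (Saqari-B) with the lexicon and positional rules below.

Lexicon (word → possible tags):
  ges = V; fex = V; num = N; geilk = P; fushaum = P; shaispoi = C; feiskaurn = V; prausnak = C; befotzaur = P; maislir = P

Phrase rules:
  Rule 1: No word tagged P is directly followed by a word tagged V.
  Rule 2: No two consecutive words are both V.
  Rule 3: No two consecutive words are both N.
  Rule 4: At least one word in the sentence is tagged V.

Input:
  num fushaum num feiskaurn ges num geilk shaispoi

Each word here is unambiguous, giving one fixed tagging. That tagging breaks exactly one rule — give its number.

Fixed tagging: N P N V V N P C.
Applying the rules: R1 pass, R2 fail, R3 pass, R4 pass.
Only rule 2 fails.

2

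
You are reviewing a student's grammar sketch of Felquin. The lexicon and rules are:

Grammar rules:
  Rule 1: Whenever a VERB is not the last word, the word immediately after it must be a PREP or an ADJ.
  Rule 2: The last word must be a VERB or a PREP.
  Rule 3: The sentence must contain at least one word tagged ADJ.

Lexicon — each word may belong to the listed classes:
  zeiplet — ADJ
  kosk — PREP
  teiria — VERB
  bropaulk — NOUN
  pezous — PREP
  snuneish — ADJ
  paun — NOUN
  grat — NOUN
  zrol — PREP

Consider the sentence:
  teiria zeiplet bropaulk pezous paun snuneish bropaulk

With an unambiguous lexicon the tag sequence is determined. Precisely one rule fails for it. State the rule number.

Fixed tagging: VERB ADJ NOUN PREP NOUN ADJ NOUN.
Applying the rules: R1 holds, R2 violated, R3 holds.
Only rule 2 fails.

2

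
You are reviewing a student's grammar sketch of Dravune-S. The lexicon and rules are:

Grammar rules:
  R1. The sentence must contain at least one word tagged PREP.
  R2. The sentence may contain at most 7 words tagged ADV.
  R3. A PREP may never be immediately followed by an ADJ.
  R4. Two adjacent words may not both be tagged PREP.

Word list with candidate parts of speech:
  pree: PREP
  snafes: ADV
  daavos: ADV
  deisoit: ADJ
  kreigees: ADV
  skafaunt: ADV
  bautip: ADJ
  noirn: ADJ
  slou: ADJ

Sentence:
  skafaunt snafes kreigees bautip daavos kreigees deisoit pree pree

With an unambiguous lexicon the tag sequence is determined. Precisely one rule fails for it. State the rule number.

4

Fixed tagging: ADV ADV ADV ADJ ADV ADV ADJ PREP PREP.
Applying the rules: R1 ✓, R2 ✓, R3 ✓, R4 ✗.
Only rule 4 fails.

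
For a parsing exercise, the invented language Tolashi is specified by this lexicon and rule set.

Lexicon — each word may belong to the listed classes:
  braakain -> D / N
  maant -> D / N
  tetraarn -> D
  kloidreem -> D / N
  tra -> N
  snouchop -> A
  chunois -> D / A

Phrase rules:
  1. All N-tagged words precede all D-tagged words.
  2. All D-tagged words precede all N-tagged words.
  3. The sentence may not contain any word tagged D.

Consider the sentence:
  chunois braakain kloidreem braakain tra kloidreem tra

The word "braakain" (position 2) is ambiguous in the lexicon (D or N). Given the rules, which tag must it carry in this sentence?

Candidates per position — 1:chunois {D,A}; 2:braakain {D,N}; 3:kloidreem {D,N}; 4:braakain {D,N}; 5:tra {N}; 6:kloidreem {D,N}; 7:tra {N}.
Position 1: tagging it D would leave rule 1 unsatisfiable, so it must be A.
Position 2: tagging it D would leave rule 1 unsatisfiable, so it must be N.
Position 3: tagging it D would leave rule 1 unsatisfiable, so it must be N.
Position 4: tagging it D would leave rule 1 unsatisfiable, so it must be N.
Position 6: tagging it D would leave rule 1 unsatisfiable, so it must be N.
The only consistent sequence is: A N N N N N N.
Check: rule 1 ✓; rule 2 ✓; rule 3 ✓.

N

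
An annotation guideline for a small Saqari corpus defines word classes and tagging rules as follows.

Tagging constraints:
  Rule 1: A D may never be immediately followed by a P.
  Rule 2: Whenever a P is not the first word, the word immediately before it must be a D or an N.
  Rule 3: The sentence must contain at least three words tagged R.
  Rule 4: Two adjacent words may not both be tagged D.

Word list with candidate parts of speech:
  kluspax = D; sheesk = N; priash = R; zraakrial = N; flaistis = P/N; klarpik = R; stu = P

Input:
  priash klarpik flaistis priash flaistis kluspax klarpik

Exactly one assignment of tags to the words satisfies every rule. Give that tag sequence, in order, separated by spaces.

Candidates per position — 1:priash {R}; 2:klarpik {R}; 3:flaistis {P,N}; 4:priash {R}; 5:flaistis {P,N}; 6:kluspax {D}; 7:klarpik {R}.
At position 3, choosing P makes rule 2 impossible to satisfy; hence N.
At position 5, choosing P makes rule 2 impossible to satisfy; hence N.
The only consistent sequence is: R R N R N D R.
Rule-by-rule: rule 1 ✓; rule 2 ✓; rule 3 ✓; rule 4 ✓.

R R N R N D R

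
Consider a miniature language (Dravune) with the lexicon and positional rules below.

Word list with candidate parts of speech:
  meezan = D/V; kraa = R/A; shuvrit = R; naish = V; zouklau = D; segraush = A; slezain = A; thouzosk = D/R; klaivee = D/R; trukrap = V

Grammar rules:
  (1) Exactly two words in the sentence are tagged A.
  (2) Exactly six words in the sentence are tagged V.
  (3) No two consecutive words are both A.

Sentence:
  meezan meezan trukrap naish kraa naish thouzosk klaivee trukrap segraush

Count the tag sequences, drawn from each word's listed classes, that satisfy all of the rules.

Candidates per position — 1:meezan {D,V}; 2:meezan {D,V}; 3:trukrap {V}; 4:naish {V}; 5:kraa {R,A}; 6:naish {V}; 7:thouzosk {D,R}; 8:klaivee {D,R}; 9:trukrap {V}; 10:segraush {A}.
There are 32 candidate sequences in total.
The sequences that satisfy every rule: V V V V A V D D V A; V V V V A V D R V A; V V V V A V R D V A; V V V V A V R R V A.
Count = 4.

4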